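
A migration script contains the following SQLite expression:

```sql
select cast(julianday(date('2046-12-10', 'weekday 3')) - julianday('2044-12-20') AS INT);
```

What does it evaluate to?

`weekday 3` advances to the next Wednesday; 2046-12-10 is a Monday, so it moves forward to 2046-12-12.
11 days remain in December 2044 after the 20th (31 − 20).
Full months from January 2045 through November 2046 contribute their day counts.
Then 12 days into December 2046.
Total: 11 + 31 + 28 + 31 + 30 + 31 + 30 + 31 + 31 + 30 + 31 + 30 + 31 + 31 + 28 + 31 + 30 + 31 + 30 + 31 + 31 + 30 + 31 + 30 + 12 = 722.

722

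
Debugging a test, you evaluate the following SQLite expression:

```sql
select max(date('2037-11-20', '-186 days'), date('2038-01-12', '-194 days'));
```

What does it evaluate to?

date('2037-11-20', '-186 days') → 2037-05-18.
date('2038-01-12', '-194 days') → 2037-07-02.
Later of the two is 2037-07-02.

2037-07-02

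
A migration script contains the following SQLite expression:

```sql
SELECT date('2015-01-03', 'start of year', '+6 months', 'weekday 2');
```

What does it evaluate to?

`start of year` rewinds 2015-01-03 to 2015-01-01.
Adding +6 months to 2015-01-01 gives 2015-07-01.
`weekday 2` advances to the next Tuesday; 2015-07-01 is a Wednesday, so it moves forward to 2015-07-07.

2015-07-07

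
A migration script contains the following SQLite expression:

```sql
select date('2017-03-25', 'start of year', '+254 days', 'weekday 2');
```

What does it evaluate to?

2017-09-12

`start of year` rewinds 2017-03-25 to 2017-01-01.
Applying '+254 days' to 2017-01-01: counting 254 days forward gives 2017-09-12.
`weekday 2` advances to the next Tuesday; 2017-09-12 is already a Tuesday, so it stays at 2017-09-12.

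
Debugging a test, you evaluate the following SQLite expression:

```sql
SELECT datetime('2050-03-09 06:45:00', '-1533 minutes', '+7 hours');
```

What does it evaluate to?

2050-03-08 12:12:00

1533 minutes = 25h 33m; -1533 minutes from 2050-03-09 06:45:00 is 2050-03-08 05:12:00 (crosses midnight).
+7 hours from 2050-03-08 05:12:00 is 2050-03-08 12:12:00.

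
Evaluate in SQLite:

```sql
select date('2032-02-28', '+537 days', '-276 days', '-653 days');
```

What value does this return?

2031-02-01

Applying '+537 days' to 2032-02-28: counting 537 days forward gives 2033-08-18.
Applying '-276 days' to 2033-08-18: counting 276 days back gives 2032-11-15.
Applying '-653 days' to 2032-11-15: counting 653 days back gives 2031-02-01.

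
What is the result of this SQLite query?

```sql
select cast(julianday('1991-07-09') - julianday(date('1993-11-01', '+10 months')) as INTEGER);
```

Adding +10 months to 1993-11-01 gives 1994-09-01.
22 days remain in July 1991 after the 9th (31 − 9).
Full months from August 1991 through August 1994 contribute their day counts.
Then 1 day into September 1994.
Total: 22 + 31 + 30 + 31 + 30 + 31 + 31 + 29 + 31 + 30 + 31 + 30 + 31 + 31 + 30 + 31 + 30 + 31 + 31 + 28 + 31 + 30 + 31 + 30 + 31 + 31 + 30 + 31 + 30 + 31 + 31 + 28 + 31 + 30 + 31 + 30 + 31 + 31 + 1 = 1150.
The subtraction is earlier − later, so the result is −1150 → -1150.

-1150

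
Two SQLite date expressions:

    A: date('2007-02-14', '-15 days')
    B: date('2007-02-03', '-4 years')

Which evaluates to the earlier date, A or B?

A = 2007-01-30.
B = 2003-02-03.
B is earlier.

B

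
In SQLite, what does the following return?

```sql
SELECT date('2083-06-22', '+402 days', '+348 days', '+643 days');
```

Applying '+402 days' to 2083-06-22: counting 402 days forward gives 2084-07-28.
Applying '+348 days' to 2084-07-28: counting 348 days forward gives 2085-07-11.
Applying '+643 days' to 2085-07-11: counting 643 days forward gives 2087-04-15.

2087-04-15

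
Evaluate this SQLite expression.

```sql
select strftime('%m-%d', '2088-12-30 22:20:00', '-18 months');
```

06-30

First apply '-18 months': 2088-12-30 22:20:00 → 2087-06-30 22:20:00.
`%m-%d` extracts the month-day: 06-30.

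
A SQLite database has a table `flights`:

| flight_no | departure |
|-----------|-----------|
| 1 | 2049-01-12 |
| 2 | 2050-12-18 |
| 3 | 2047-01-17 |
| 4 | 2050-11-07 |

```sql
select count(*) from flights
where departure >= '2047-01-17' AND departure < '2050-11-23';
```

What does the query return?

Rows in [2047-01-17, 2050-11-23): 2049-01-12, 2047-01-17, 2050-11-07 → 3 rows.

3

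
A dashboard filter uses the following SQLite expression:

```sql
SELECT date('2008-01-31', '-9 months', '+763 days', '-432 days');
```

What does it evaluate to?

Adding -9 months to 2008-01-31 targets 2007-04-31. April 2007 has only 30 days, so SQLite normalizes the 1-day overflow forward to 2007-05-01.
Applying '+763 days' to 2007-05-01: counting 763 days forward gives 2009-06-02.
Applying '-432 days' to 2009-06-02: counting 432 days back gives 2008-03-27.

2008-03-27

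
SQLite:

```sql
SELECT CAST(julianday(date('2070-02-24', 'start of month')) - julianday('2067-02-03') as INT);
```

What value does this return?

1094

`start of month` rewinds 2070-02-24 to 2070-02-01.
25 days remain in February 2067 after the 3rd (28 − 3).
Full months from March 2067 through January 2070 contribute their day counts.
Then 1 day into February 2070.
Total: 25 + 31 + 30 + 31 + 30 + 31 + 31 + 30 + 31 + 30 + 31 + 31 + 29 + 31 + 30 + 31 + 30 + 31 + 31 + 30 + 31 + 30 + 31 + 31 + 28 + 31 + 30 + 31 + 30 + 31 + 31 + 30 + 31 + 30 + 31 + 31 + 1 = 1094.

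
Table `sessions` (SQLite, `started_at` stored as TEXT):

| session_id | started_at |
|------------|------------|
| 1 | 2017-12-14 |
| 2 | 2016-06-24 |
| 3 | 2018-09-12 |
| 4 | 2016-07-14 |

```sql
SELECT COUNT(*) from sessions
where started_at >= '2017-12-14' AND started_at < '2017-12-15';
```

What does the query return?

Rows in [2017-12-14, 2017-12-15): 2017-12-14 → 1 row.

1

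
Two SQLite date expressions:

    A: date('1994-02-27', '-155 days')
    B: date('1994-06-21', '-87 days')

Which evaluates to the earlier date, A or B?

A = 1993-09-25.
B = 1994-03-26.
A is earlier.

A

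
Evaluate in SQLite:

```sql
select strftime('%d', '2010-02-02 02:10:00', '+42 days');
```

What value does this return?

16

First apply '+42 days': 2010-02-02 02:10:00 → 2010-03-16 02:10:00.
`%d` extracts the 2-digit day of month: 16.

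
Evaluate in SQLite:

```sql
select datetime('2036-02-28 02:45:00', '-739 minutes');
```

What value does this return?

739 minutes = 12h 19m; -739 minutes from 2036-02-28 02:45:00 is 2036-02-27 14:26:00 (crosses midnight).

2036-02-27 14:26:00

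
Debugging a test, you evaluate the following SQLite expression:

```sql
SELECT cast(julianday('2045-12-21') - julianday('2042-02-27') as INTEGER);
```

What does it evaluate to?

1 day remains in February 2042 after the 27th (28 − 27).
Full months from March 2042 through November 2045 contribute their day counts.
Then 21 days into December 2045.
Total: 1 + 31 + 30 + 31 + 30 + 31 + 31 + 30 + 31 + 30 + 31 + 31 + 28 + 31 + 30 + 31 + 30 + 31 + 31 + 30 + 31 + 30 + 31 + 31 + 29 + 31 + 30 + 31 + 30 + 31 + 31 + 30 + 31 + 30 + 31 + 31 + 28 + 31 + 30 + 31 + 30 + 31 + 31 + 30 + 31 + 30 + 21 = 1393.

1393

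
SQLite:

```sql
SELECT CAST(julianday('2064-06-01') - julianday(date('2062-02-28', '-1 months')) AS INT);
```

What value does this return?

Adding -1 month to 2062-02-28 gives 2062-01-28.
3 days remain in January 2062 after the 28th (31 − 28).
Full months from February 2062 through May 2064 contribute their day counts.
Then 1 day into June 2064.
Total: 3 + 28 + 31 + 30 + 31 + 30 + 31 + 31 + 30 + 31 + 30 + 31 + 31 + 28 + 31 + 30 + 31 + 30 + 31 + 31 + 30 + 31 + 30 + 31 + 31 + 29 + 31 + 30 + 31 + 1 = 855.

855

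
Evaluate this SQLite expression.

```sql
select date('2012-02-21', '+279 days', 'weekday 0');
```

Applying '+279 days' to 2012-02-21: counting 279 days forward gives 2012-11-26.
`weekday 0` advances to the next Sunday; 2012-11-26 is a Monday, so it moves forward to 2012-12-02.

2012-12-02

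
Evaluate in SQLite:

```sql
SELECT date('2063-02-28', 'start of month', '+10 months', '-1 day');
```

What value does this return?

2063-11-30

`start of month` rewinds 2063-02-28 to 2063-02-01.
Adding +10 months to 2063-02-01 gives 2063-12-01.
Going back 1 day from 2063-12-01 reaches 2063-11-30 (last day of November, 30 days).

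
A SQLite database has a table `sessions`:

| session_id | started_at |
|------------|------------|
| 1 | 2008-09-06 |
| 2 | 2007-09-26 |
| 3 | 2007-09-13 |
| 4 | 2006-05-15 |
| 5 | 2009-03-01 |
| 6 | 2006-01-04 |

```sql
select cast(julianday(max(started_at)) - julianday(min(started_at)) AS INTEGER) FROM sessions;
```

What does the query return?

MIN = 2006-01-04, MAX = 2009-03-01.
27 days remain in January 2006 after the 4th (31 − 4).
Full months from February 2006 through February 2009 contribute their day counts.
Then 1 day into March 2009.
Total: 27 + 28 + 31 + 30 + 31 + 30 + 31 + 31 + 30 + 31 + 30 + 31 + 31 + 28 + 31 + 30 + 31 + 30 + 31 + 31 + 30 + 31 + 30 + 31 + 31 + 29 + 31 + 30 + 31 + 30 + 31 + 31 + 30 + 31 + 30 + 31 + 31 + 28 + 1 = 1152.

1152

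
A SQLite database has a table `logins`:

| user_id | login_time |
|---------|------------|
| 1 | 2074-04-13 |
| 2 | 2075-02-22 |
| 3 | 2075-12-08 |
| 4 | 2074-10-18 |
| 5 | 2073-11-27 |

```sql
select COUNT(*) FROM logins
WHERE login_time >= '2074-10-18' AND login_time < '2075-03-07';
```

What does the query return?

Rows in [2074-10-18, 2075-03-07): 2075-02-22, 2074-10-18 → 2 rows.

2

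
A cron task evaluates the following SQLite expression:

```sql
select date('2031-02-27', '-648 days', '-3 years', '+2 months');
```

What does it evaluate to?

Applying '-648 days' to 2031-02-27: counting 648 days back gives 2029-05-20.
Adding -3 years to 2029-05-20 gives 2026-05-20.
Adding +2 months to 2026-05-20 gives 2026-07-20.

2026-07-20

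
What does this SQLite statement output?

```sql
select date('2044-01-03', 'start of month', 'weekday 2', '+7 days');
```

2044-01-12

`start of month` rewinds 2044-01-03 to 2044-01-01.
`weekday 2` advances to the next Tuesday; 2044-01-01 is a Friday, so it moves forward to 2044-01-05.
Advancing 7 more days within January lands on 2044-01-12.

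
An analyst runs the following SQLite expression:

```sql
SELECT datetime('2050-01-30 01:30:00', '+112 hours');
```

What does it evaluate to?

2050-02-03 17:30:00

+112 hours from 2050-01-30 01:30:00 is 2050-02-03 17:30:00 (crosses midnight).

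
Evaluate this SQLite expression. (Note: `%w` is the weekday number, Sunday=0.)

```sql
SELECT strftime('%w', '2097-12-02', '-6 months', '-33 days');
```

First apply '-6 months', '-33 days': 2097-12-02 → 2097-04-30.
2097-04-30 is a Tuesday; with Sunday=0 that is 2.

2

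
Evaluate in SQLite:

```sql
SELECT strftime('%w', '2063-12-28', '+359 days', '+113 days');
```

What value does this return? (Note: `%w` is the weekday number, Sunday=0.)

1

First apply '+359 days', '+113 days': 2063-12-28 → 2065-04-13.
2065-04-13 is a Monday; with Sunday=0 that is 1.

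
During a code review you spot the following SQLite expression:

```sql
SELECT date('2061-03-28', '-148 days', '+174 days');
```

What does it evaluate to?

Applying '-148 days' to 2061-03-28: counting 148 days back gives 2060-10-31.
Applying '+174 days' to 2060-10-31: counting 174 days forward gives 2061-04-23.

2061-04-23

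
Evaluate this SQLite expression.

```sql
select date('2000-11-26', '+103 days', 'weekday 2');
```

2001-03-13

Applying '+103 days' to 2000-11-26: counting 103 days forward gives 2001-03-09.
`weekday 2` advances to the next Tuesday; 2001-03-09 is a Friday, so it moves forward to 2001-03-13.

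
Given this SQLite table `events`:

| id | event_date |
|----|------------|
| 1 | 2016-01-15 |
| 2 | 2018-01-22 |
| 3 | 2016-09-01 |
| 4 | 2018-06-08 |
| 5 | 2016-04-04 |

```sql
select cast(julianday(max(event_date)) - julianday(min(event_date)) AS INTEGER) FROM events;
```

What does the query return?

MIN = 2016-01-15, MAX = 2018-06-08.
16 days remain in January 2016 after the 15th (31 − 15).
Full months from February 2016 through May 2018 contribute their day counts.
Then 8 days into June 2018.
Total: 16 + 29 + 31 + 30 + 31 + 30 + 31 + 31 + 30 + 31 + 30 + 31 + 31 + 28 + 31 + 30 + 31 + 30 + 31 + 31 + 30 + 31 + 30 + 31 + 31 + 28 + 31 + 30 + 31 + 8 = 875.

875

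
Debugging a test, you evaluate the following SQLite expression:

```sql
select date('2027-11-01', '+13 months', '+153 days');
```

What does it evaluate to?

Adding +13 months to 2027-11-01 gives 2028-12-01.
Applying '+153 days' to 2028-12-01: counting 153 days forward gives 2029-05-03.

2029-05-03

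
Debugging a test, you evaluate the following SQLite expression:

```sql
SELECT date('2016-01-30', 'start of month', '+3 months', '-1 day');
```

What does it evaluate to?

2016-03-31

`start of month` rewinds 2016-01-30 to 2016-01-01.
Adding +3 months to 2016-01-01 gives 2016-04-01.
Going back 1 day from 2016-04-01 reaches 2016-03-31 (last day of March, 31 days).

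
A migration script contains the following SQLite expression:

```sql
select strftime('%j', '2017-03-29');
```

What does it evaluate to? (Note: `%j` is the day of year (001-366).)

Day-of-year for 2017-03-29: days since 2017-01-01 inclusive = 88, zero-padded to 088.

088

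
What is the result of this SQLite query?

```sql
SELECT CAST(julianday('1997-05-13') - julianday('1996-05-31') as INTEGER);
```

0 days remain in May 1996 after the 31st (31 − 31).
Full months from June 1996 through April 1997 contribute their day counts.
Then 13 days into May 1997.
Total: 0 + 30 + 31 + 31 + 30 + 31 + 30 + 31 + 31 + 28 + 31 + 30 + 13 = 347.

347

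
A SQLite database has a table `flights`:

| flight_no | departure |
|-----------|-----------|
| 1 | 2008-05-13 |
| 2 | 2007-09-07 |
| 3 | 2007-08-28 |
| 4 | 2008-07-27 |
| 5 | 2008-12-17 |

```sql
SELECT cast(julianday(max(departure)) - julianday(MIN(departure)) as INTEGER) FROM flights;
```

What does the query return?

477

MIN = 2007-08-28, MAX = 2008-12-17.
3 days remain in August 2007 after the 28th (31 − 28).
Full months from September 2007 through November 2008 contribute their day counts.
Then 17 days into December 2008.
Total: 3 + 30 + 31 + 30 + 31 + 31 + 29 + 31 + 30 + 31 + 30 + 31 + 31 + 30 + 31 + 30 + 17 = 477.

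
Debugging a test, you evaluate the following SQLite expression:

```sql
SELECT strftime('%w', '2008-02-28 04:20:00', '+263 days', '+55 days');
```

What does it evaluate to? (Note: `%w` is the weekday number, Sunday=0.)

First apply '+263 days', '+55 days': 2008-02-28 04:20:00 → 2009-01-11 04:20:00.
2009-01-11 is a Sunday; with Sunday=0 that is 0.

0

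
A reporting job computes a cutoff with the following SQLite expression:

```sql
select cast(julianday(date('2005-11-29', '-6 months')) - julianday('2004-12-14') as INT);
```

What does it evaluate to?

Adding -6 months to 2005-11-29 gives 2005-05-29.
17 days remain in December 2004 after the 14th (31 − 14).
January 2005: 31 days.
February 2005: 28 days.
March 2005: 31 days.
April 2005: 30 days.
Then 29 days into May 2005.
Total: 17 + 31 + 28 + 31 + 30 + 29 = 166.

166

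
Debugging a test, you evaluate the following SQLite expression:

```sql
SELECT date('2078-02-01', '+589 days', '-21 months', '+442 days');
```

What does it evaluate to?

Applying '+589 days' to 2078-02-01: counting 589 days forward gives 2079-09-13.
Adding -21 months to 2079-09-13 gives 2077-12-13.
Applying '+442 days' to 2077-12-13: counting 442 days forward gives 2079-02-28.

2079-02-28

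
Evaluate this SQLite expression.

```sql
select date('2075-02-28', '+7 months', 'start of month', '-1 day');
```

Adding +7 months to 2075-02-28 gives 2075-09-28.
`start of month` rewinds 2075-09-28 to 2075-09-01.
Going back 1 day from 2075-09-01 reaches 2075-08-31 (last day of August, 31 days).

2075-08-31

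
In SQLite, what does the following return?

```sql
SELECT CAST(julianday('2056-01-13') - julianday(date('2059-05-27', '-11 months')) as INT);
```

Adding -11 months to 2059-05-27 gives 2058-06-27.
18 days remain in January 2056 after the 13th (31 − 13).
Full months from February 2056 through May 2058 contribute their day counts.
Then 27 days into June 2058.
Total: 18 + 29 + 31 + 30 + 31 + 30 + 31 + 31 + 30 + 31 + 30 + 31 + 31 + 28 + 31 + 30 + 31 + 30 + 31 + 31 + 30 + 31 + 30 + 31 + 31 + 28 + 31 + 30 + 31 + 27 = 896.
The subtraction is earlier − later, so the result is −896 → -896.

-896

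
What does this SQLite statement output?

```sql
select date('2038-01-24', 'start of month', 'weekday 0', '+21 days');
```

2038-01-24

`start of month` rewinds 2038-01-24 to 2038-01-01.
`weekday 0` advances to the next Sunday; 2038-01-01 is a Friday, so it moves forward to 2038-01-03.
Advancing 21 more days within January lands on 2038-01-24.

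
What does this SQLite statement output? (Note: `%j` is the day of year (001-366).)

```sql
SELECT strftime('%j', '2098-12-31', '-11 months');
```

First apply '-11 months': 2098-12-31 → 2098-01-31.
Day-of-year for 2098-01-31: days since 2098-01-01 inclusive = 31, zero-padded to 031.

031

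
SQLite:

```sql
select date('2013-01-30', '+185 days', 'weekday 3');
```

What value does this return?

2013-08-07

Applying '+185 days' to 2013-01-30: counting 185 days forward gives 2013-08-03.
`weekday 3` advances to the next Wednesday; 2013-08-03 is a Saturday, so it moves forward to 2013-08-07.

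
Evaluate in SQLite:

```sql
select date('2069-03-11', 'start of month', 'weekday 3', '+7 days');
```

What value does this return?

`start of month` rewinds 2069-03-11 to 2069-03-01.
`weekday 3` advances to the next Wednesday; 2069-03-01 is a Friday, so it moves forward to 2069-03-06.
Advancing 7 more days within March lands on 2069-03-13.

2069-03-13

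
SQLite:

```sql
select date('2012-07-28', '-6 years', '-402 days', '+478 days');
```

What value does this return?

Adding -6 years to 2012-07-28 gives 2006-07-28.
Applying '-402 days' to 2006-07-28: counting 402 days back gives 2005-06-21.
Applying '+478 days' to 2005-06-21: counting 478 days forward gives 2006-10-12.

2006-10-12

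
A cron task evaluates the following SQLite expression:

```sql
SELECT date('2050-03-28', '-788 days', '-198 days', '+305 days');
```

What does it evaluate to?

Applying '-788 days' to 2050-03-28: counting 788 days back gives 2048-01-30.
Applying '-198 days' to 2048-01-30: counting 198 days back gives 2047-07-16.
Applying '+305 days' to 2047-07-16: counting 305 days forward gives 2048-05-16.

2048-05-16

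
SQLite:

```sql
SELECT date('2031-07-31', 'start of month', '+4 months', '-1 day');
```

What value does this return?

`start of month` rewinds 2031-07-31 to 2031-07-01.
Adding +4 months to 2031-07-01 gives 2031-11-01.
Going back 1 day from 2031-11-01 reaches 2031-10-31 (last day of October, 31 days).

2031-10-31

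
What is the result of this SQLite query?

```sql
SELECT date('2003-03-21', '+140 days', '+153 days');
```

2004-01-08

Applying '+140 days' to 2003-03-21: counting 140 days forward gives 2003-08-08.
Applying '+153 days' to 2003-08-08: counting 153 days forward gives 2004-01-08.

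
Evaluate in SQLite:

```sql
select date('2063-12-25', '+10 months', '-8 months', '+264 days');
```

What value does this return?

2064-11-15

Adding +10 months to 2063-12-25 gives 2064-10-25.
Adding -8 months to 2064-10-25 gives 2064-02-25.
Applying '+264 days' to 2064-02-25: counting 264 days forward gives 2064-11-15.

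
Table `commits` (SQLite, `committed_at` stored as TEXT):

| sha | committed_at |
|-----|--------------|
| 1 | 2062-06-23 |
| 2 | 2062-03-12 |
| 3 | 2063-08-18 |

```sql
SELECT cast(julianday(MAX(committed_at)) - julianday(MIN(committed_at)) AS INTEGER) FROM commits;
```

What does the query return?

524

MIN = 2062-03-12, MAX = 2063-08-18.
19 days remain in March 2062 after the 12th (31 − 12).
Full months from April 2062 through July 2063 contribute their day counts.
Then 18 days into August 2063.
Total: 19 + 30 + 31 + 30 + 31 + 31 + 30 + 31 + 30 + 31 + 31 + 28 + 31 + 30 + 31 + 30 + 31 + 18 = 524.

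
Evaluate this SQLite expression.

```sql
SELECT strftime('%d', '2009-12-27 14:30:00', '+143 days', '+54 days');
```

First apply '+143 days', '+54 days': 2009-12-27 14:30:00 → 2010-07-12 14:30:00.
`%d` extracts the 2-digit day of month: 12.

12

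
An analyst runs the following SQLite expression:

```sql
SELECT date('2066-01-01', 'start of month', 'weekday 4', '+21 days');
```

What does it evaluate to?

2066-01-28

`start of month` rewinds 2066-01-01 to 2066-01-01.
`weekday 4` advances to the next Thursday; 2066-01-01 is a Friday, so it moves forward to 2066-01-07.
Advancing 21 more days within January lands on 2066-01-28.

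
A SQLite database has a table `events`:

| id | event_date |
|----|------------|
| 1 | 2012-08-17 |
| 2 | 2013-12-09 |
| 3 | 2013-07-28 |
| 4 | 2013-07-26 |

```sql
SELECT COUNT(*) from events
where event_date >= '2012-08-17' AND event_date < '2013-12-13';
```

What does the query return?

4

Rows in [2012-08-17, 2013-12-13): 2012-08-17, 2013-12-09, 2013-07-28, 2013-07-26 → 4 rows.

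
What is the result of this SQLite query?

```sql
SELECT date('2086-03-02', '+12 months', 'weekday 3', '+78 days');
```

2087-05-22

Adding +12 months to 2086-03-02 gives 2087-03-02.
`weekday 3` advances to the next Wednesday; 2087-03-02 is a Sunday, so it moves forward to 2087-03-05.
Applying '+78 days' to 2087-03-05: counting 78 days forward gives 2087-05-22.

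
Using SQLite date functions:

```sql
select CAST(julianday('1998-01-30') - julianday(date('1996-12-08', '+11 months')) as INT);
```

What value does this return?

83

Adding +11 months to 1996-12-08 gives 1997-11-08.
22 days remain in November 1997 after the 8th (30 − 8).
December 1997: 31 days.
Then 30 days into January 1998.
Total: 22 + 31 + 30 = 83.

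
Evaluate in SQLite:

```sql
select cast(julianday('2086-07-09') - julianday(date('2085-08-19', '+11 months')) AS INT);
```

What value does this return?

-10

Adding +11 months to 2085-08-19 gives 2086-07-19.
Both dates are in July 2086: 19 − 9 = 10.
The subtraction is earlier − later, so the result is −10 → -10.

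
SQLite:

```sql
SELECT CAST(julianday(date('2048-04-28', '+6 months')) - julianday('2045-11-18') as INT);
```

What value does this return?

1075

Adding +6 months to 2048-04-28 gives 2048-10-28.
12 days remain in November 2045 after the 18th (30 − 18).
Full months from December 2045 through September 2048 contribute their day counts.
Then 28 days into October 2048.
Total: 12 + 31 + 31 + 28 + 31 + 30 + 31 + 30 + 31 + 31 + 30 + 31 + 30 + 31 + 31 + 28 + 31 + 30 + 31 + 30 + 31 + 31 + 30 + 31 + 30 + 31 + 31 + 29 + 31 + 30 + 31 + 30 + 31 + 31 + 30 + 28 = 1075.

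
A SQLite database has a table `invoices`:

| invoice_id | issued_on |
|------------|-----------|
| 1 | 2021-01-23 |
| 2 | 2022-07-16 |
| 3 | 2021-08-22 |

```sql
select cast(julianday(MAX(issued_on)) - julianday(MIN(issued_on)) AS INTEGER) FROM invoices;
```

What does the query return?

539

MIN = 2021-01-23, MAX = 2022-07-16.
8 days remain in January 2021 after the 23rd (31 − 23).
Full months from February 2021 through June 2022 contribute their day counts.
Then 16 days into July 2022.
Total: 8 + 28 + 31 + 30 + 31 + 30 + 31 + 31 + 30 + 31 + 30 + 31 + 31 + 28 + 31 + 30 + 31 + 30 + 16 = 539.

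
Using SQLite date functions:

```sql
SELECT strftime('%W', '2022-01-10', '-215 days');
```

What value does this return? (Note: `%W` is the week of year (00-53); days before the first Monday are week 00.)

23

First apply '-215 days': 2022-01-10 → 2021-06-09.
2021-06-09 is a Wednesday. SQLite's %W counts Mondays since the year started; the result is 23.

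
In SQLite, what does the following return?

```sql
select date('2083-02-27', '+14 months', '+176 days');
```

2084-10-20

Adding +14 months to 2083-02-27 gives 2084-04-27.
Applying '+176 days' to 2084-04-27: counting 176 days forward gives 2084-10-20.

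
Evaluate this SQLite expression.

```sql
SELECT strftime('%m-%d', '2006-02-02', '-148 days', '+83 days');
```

First apply '-148 days', '+83 days': 2006-02-02 → 2005-11-29.
`%m-%d` extracts the month-day: 11-29.

11-29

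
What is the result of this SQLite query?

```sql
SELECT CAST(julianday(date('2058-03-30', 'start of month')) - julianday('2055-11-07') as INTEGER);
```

845

`start of month` rewinds 2058-03-30 to 2058-03-01.
23 days remain in November 2055 after the 7th (30 − 7).
Full months from December 2055 through February 2058 contribute their day counts.
Then 1 day into March 2058.
Total: 23 + 31 + 31 + 29 + 31 + 30 + 31 + 30 + 31 + 31 + 30 + 31 + 30 + 31 + 31 + 28 + 31 + 30 + 31 + 30 + 31 + 31 + 30 + 31 + 30 + 31 + 31 + 28 + 1 = 845.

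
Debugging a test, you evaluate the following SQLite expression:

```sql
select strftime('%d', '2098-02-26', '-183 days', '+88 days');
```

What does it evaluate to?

First apply '-183 days', '+88 days': 2098-02-26 → 2097-11-23.
`%d` extracts the 2-digit day of month: 23.

23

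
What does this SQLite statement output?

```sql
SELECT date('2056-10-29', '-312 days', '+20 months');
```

Applying '-312 days' to 2056-10-29: counting 312 days back gives 2055-12-22.
Adding +20 months to 2055-12-22 gives 2057-08-22.

2057-08-22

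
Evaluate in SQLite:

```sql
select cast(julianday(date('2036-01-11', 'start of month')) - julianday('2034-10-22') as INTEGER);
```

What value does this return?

`start of month` rewinds 2036-01-11 to 2036-01-01.
9 days remain in October 2034 after the 22nd (31 − 22).
Full months from November 2034 through December 2035 contribute their day counts.
Then 1 day into January 2036.
Total: 9 + 30 + 31 + 31 + 28 + 31 + 30 + 31 + 30 + 31 + 31 + 30 + 31 + 30 + 31 + 1 = 436.

436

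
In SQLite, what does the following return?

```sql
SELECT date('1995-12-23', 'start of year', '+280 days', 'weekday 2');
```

`start of year` rewinds 1995-12-23 to 1995-01-01.
Applying '+280 days' to 1995-01-01: counting 280 days forward gives 1995-10-08.
`weekday 2` advances to the next Tuesday; 1995-10-08 is a Sunday, so it moves forward to 1995-10-10.

1995-10-10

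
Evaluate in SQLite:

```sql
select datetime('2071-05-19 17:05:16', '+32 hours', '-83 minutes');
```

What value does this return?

2071-05-20 23:42:16

+32 hours from 2071-05-19 17:05:16 is 2071-05-21 01:05:16 (crosses midnight).
83 minutes = 1h 23m; -83 minutes from 2071-05-21 01:05:16 is 2071-05-20 23:42:16 (crosses midnight).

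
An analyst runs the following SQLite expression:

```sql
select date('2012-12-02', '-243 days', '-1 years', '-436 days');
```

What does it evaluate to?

Applying '-243 days' to 2012-12-02: counting 243 days back gives 2012-04-03.
Adding -1 year to 2012-04-03 gives 2011-04-03.
Applying '-436 days' to 2011-04-03: counting 436 days back gives 2010-01-22.

2010-01-22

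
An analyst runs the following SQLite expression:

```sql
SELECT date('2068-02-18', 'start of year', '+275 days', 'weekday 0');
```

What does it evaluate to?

`start of year` rewinds 2068-02-18 to 2068-01-01.
Applying '+275 days' to 2068-01-01: counting 275 days forward gives 2068-10-02.
`weekday 0` advances to the next Sunday; 2068-10-02 is a Tuesday, so it moves forward to 2068-10-07.

2068-10-07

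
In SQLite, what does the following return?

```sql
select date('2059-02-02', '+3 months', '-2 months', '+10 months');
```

Adding +3 months to 2059-02-02 gives 2059-05-02.
Adding -2 months to 2059-05-02 gives 2059-03-02.
Adding +10 months to 2059-03-02 gives 2060-01-02.

2060-01-02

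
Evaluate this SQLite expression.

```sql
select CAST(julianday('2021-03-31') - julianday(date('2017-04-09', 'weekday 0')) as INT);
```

1452

`weekday 0` advances to the next Sunday; 2017-04-09 is already a Sunday, so it stays at 2017-04-09.
21 days remain in April 2017 after the 9th (30 − 9).
Full months from May 2017 through February 2021 contribute their day counts.
Then 31 days into March 2021.
Total: 21 + 31 + 30 + 31 + 31 + 30 + 31 + 30 + 31 + 31 + 28 + 31 + 30 + 31 + 30 + 31 + 31 + 30 + 31 + 30 + 31 + 31 + 28 + 31 + 30 + 31 + 30 + 31 + 31 + 30 + 31 + 30 + 31 + 31 + 29 + 31 + 30 + 31 + 30 + 31 + 31 + 30 + 31 + 30 + 31 + 31 + 28 + 31 = 1452.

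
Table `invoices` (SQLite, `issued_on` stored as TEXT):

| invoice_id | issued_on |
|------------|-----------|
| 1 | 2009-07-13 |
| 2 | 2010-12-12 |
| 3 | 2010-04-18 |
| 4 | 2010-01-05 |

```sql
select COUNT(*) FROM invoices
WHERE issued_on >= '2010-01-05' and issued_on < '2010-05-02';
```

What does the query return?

2

Rows in [2010-01-05, 2010-05-02): 2010-04-18, 2010-01-05 → 2 rows.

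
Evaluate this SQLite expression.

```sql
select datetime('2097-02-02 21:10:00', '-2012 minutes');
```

2097-02-01 11:38:00

2012 minutes = 33h 32m; -2012 minutes from 2097-02-02 21:10:00 is 2097-02-01 11:38:00 (crosses midnight).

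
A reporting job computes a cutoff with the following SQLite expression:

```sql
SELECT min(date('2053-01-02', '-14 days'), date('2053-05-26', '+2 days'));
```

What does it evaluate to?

date('2053-01-02', '-14 days') → 2052-12-19.
date('2053-05-26', '+2 days') → 2053-05-28.
Earlier of the two is 2052-12-19.

2052-12-19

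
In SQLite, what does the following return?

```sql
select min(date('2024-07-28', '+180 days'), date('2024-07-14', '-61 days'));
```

2024-05-14

date('2024-07-28', '+180 days') → 2025-01-24.
date('2024-07-14', '-61 days') → 2024-05-14.
Earlier of the two is 2024-05-14.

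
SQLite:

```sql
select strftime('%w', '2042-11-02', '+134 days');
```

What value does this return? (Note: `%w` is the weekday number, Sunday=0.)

1

First apply '+134 days': 2042-11-02 → 2043-03-16.
2043-03-16 is a Monday; with Sunday=0 that is 1.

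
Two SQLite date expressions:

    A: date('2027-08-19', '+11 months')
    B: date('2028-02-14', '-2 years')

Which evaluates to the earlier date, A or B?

A = 2028-07-19.
B = 2026-02-14.
B is earlier.

B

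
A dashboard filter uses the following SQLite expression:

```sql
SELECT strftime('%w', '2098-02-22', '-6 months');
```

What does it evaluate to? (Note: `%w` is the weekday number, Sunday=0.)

First apply '-6 months': 2098-02-22 → 2097-08-22.
2097-08-22 is a Thursday; with Sunday=0 that is 4.

4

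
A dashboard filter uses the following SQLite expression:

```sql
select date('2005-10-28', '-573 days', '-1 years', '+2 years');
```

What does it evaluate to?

2005-04-03

Applying '-573 days' to 2005-10-28: counting 573 days back gives 2004-04-03.
Adding -1 year to 2004-04-03 gives 2003-04-03.
Adding +2 years to 2003-04-03 gives 2005-04-03.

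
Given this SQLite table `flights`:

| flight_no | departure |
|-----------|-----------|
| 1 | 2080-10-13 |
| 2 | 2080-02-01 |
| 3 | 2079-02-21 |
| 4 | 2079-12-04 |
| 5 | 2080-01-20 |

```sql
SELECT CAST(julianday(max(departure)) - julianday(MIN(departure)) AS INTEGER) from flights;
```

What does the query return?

600

MIN = 2079-02-21, MAX = 2080-10-13.
7 days remain in February 2079 after the 21st (28 − 21).
Full months from March 2079 through September 2080 contribute their day counts.
Then 13 days into October 2080.
Total: 7 + 31 + 30 + 31 + 30 + 31 + 31 + 30 + 31 + 30 + 31 + 31 + 29 + 31 + 30 + 31 + 30 + 31 + 31 + 30 + 13 = 600.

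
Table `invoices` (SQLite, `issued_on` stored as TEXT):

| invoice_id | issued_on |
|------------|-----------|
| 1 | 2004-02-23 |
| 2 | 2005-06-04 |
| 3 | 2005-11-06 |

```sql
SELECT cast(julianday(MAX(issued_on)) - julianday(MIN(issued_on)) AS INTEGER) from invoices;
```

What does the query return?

MIN = 2004-02-23, MAX = 2005-11-06.
6 days remain in February 2004 after the 23rd (29 − 23).
Full months from March 2004 through October 2005 contribute their day counts.
Then 6 days into November 2005.
Total: 6 + 31 + 30 + 31 + 30 + 31 + 31 + 30 + 31 + 30 + 31 + 31 + 28 + 31 + 30 + 31 + 30 + 31 + 31 + 30 + 31 + 6 = 622.

622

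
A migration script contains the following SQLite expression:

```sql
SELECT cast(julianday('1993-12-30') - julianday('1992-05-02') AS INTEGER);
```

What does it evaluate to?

29 days remain in May 1992 after the 2nd (31 − 2).
Full months from June 1992 through November 1993 contribute their day counts.
Then 30 days into December 1993.
Total: 29 + 30 + 31 + 31 + 30 + 31 + 30 + 31 + 31 + 28 + 31 + 30 + 31 + 30 + 31 + 31 + 30 + 31 + 30 + 30 = 607.

607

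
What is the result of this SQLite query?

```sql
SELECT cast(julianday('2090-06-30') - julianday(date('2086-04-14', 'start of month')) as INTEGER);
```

1551

`start of month` rewinds 2086-04-14 to 2086-04-01.
29 days remain in April 2086 after the 1st (30 − 1).
Full months from May 2086 through May 2090 contribute their day counts.
Then 30 days into June 2090.
Total: 29 + 31 + 30 + 31 + 31 + 30 + 31 + 30 + 31 + 31 + 28 + 31 + 30 + 31 + 30 + 31 + 31 + 30 + 31 + 30 + 31 + 31 + 29 + 31 + 30 + 31 + 30 + 31 + 31 + 30 + 31 + 30 + 31 + 31 + 28 + 31 + 30 + 31 + 30 + 31 + 31 + 30 + 31 + 30 + 31 + 31 + 28 + 31 + 30 + 31 + 30 = 1551.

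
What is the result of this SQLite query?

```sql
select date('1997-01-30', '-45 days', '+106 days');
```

1997-04-01

Applying '-45 days' to 1997-01-30: counting 45 days back gives 1996-12-16.
Applying '+106 days' to 1996-12-16: counting 106 days forward gives 1997-04-01.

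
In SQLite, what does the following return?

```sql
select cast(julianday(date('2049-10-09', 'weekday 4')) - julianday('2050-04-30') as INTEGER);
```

-198

`weekday 4` advances to the next Thursday; 2049-10-09 is a Saturday, so it moves forward to 2049-10-14.
17 days remain in October 2049 after the 14th (31 − 14).
November 2049: 30 days.
December 2049: 31 days.
January 2050: 31 days.
February 2050: 28 days.
March 2050: 31 days.
Then 30 days into April 2050.
Total: 17 + 30 + 31 + 31 + 28 + 31 + 30 = 198.
The subtraction is earlier − later, so the result is −198 → -198.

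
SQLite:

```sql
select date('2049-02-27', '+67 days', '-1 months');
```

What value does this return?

Applying '+67 days' to 2049-02-27: counting 67 days forward gives 2049-05-05.
Adding -1 month to 2049-05-05 gives 2049-04-05.

2049-04-05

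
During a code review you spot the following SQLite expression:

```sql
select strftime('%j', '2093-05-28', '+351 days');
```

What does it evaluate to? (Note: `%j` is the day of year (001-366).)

First apply '+351 days': 2093-05-28 → 2094-05-14.
Day-of-year for 2094-05-14: days since 2094-01-01 inclusive = 134, zero-padded to 134.

134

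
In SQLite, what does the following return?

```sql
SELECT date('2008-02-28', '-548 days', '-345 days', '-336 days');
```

2004-10-17

Applying '-548 days' to 2008-02-28: counting 548 days back gives 2006-08-29.
Applying '-345 days' to 2006-08-29: counting 345 days back gives 2005-09-18.
Applying '-336 days' to 2005-09-18: counting 336 days back gives 2004-10-17.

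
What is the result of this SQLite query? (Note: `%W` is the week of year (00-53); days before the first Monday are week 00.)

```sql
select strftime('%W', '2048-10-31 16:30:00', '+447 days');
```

03

First apply '+447 days': 2048-10-31 16:30:00 → 2050-01-21 16:30:00.
2050-01-21 is a Friday. SQLite's %W counts Mondays since the year started; the result is 03.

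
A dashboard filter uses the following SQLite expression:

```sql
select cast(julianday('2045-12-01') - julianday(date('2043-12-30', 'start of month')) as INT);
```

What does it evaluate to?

731

`start of month` rewinds 2043-12-30 to 2043-12-01.
30 days remain in December 2043 after the 1st (31 − 1).
Full months from January 2044 through November 2045 contribute their day counts.
Then 1 day into December 2045.
Total: 30 + 31 + 29 + 31 + 30 + 31 + 30 + 31 + 31 + 30 + 31 + 30 + 31 + 31 + 28 + 31 + 30 + 31 + 30 + 31 + 31 + 30 + 31 + 30 + 1 = 731.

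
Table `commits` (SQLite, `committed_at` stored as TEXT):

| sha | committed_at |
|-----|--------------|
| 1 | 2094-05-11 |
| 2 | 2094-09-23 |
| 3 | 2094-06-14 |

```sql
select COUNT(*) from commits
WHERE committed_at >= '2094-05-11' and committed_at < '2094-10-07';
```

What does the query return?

3

Rows in [2094-05-11, 2094-10-07): 2094-05-11, 2094-09-23, 2094-06-14 → 3 rows.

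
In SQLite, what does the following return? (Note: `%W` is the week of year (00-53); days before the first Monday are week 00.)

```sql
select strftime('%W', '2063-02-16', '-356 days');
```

08

First apply '-356 days': 2063-02-16 → 2062-02-25.
2062-02-25 is a Saturday. SQLite's %W counts Mondays since the year started; the result is 08.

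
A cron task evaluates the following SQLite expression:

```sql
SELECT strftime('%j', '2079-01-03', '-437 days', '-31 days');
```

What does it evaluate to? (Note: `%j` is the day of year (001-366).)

265

First apply '-437 days', '-31 days': 2079-01-03 → 2077-09-22.
Day-of-year for 2077-09-22: days since 2077-01-01 inclusive = 265, zero-padded to 265.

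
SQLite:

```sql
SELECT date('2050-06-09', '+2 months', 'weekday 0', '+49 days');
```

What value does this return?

Adding +2 months to 2050-06-09 gives 2050-08-09.
`weekday 0` advances to the next Sunday; 2050-08-09 is a Tuesday, so it moves forward to 2050-08-14.
Applying '+49 days' to 2050-08-14: counting 49 days forward gives 2050-10-02.

2050-10-02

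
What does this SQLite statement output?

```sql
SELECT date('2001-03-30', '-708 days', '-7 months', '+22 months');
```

2000-07-22

Applying '-708 days' to 2001-03-30: counting 708 days back gives 1999-04-22.
Adding -7 months to 1999-04-22 gives 1998-09-22.
Adding +22 months to 1998-09-22 gives 2000-07-22.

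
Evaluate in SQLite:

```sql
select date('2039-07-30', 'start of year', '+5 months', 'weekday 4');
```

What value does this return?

2039-06-02

`start of year` rewinds 2039-07-30 to 2039-01-01.
Adding +5 months to 2039-01-01 gives 2039-06-01.
`weekday 4` advances to the next Thursday; 2039-06-01 is a Wednesday, so it moves forward to 2039-06-02.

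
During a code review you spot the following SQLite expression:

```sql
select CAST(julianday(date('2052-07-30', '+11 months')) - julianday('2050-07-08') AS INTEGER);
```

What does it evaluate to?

Adding +11 months to 2052-07-30 gives 2053-06-30.
23 days remain in July 2050 after the 8th (31 − 8).
Full months from August 2050 through May 2053 contribute their day counts.
Then 30 days into June 2053.
Total: 23 + 31 + 30 + 31 + 30 + 31 + 31 + 28 + 31 + 30 + 31 + 30 + 31 + 31 + 30 + 31 + 30 + 31 + 31 + 29 + 31 + 30 + 31 + 30 + 31 + 31 + 30 + 31 + 30 + 31 + 31 + 28 + 31 + 30 + 31 + 30 = 1088.

1088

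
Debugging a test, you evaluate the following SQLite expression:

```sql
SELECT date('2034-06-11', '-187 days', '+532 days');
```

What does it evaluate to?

2035-05-22

Applying '-187 days' to 2034-06-11: counting 187 days back gives 2033-12-06.
Applying '+532 days' to 2033-12-06: counting 532 days forward gives 2035-05-22.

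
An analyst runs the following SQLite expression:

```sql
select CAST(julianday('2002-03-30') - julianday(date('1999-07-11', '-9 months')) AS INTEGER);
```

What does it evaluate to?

Adding -9 months to 1999-07-11 gives 1998-10-11.
20 days remain in October 1998 after the 11th (31 − 11).
Full months from November 1998 through February 2002 contribute their day counts.
Then 30 days into March 2002.
Total: 20 + 30 + 31 + 31 + 28 + 31 + 30 + 31 + 30 + 31 + 31 + 30 + 31 + 30 + 31 + 31 + 29 + 31 + 30 + 31 + 30 + 31 + 31 + 30 + 31 + 30 + 31 + 31 + 28 + 31 + 30 + 31 + 30 + 31 + 31 + 30 + 31 + 30 + 31 + 31 + 28 + 30 = 1266.

1266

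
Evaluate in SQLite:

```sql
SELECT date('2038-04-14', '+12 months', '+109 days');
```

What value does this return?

2039-08-01

Adding +12 months to 2038-04-14 gives 2039-04-14.
Applying '+109 days' to 2039-04-14: counting 109 days forward gives 2039-08-01.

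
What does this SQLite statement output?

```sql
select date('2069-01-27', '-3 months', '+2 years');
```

Adding -3 months to 2069-01-27 gives 2068-10-27.
Adding +2 years to 2068-10-27 gives 2070-10-27.

2070-10-27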